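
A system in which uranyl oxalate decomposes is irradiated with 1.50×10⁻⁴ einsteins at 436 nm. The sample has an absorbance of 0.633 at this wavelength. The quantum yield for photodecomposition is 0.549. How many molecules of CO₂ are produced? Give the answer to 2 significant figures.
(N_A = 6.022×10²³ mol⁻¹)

3.8×10¹⁹ molecules

Fraction absorbed: 1 − 10^(−0.633) = 0.7672.
Photons absorbed: 0.7672 × 1.50×10⁻⁴ = 1.151×10⁻⁴ mol.
Product: Φ × n_abs = 0.549 × 1.151×10⁻⁴ = 6.319×10⁻⁵ mol.
As a count: 6.319×10⁻⁵ × 6.022×10²³ = 3.8×10¹⁹.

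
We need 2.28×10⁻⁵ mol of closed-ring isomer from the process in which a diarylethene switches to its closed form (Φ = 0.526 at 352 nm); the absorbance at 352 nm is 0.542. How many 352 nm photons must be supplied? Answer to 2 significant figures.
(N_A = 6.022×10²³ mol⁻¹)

Photons that must be absorbed: 2.28×10⁻⁵ / 0.526 = 4.335×10⁻⁵ mol.
Fraction absorbed: 1 − 10^(−0.542) = 0.7129.
Incident photons needed: 4.335×10⁻⁵ / 0.7129 = 6.081×10⁻⁵ mol.
Photon count: 6.081×10⁻⁵ × 6.022×10²³ = 3.7×10¹⁹.

3.7×10¹⁹ photons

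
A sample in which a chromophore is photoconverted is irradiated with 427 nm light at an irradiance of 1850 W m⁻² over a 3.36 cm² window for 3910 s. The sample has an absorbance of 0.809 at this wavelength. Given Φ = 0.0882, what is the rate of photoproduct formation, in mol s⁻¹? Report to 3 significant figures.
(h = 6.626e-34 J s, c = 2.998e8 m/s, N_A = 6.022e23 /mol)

Photon energy at 427 nm: hc/λ = (6.626e-34)(2.998e8)/(427e-9) = 4.652e-19 J.
Energy delivered: (1850 W m⁻²)(3.36e-4 m²)(3910 s) = 2430 J.
Photons incident: 2430 / 4.652e-19 = 5.224e21, i.e. 5.224e21/6.022e23 = 0.008675 mol.
Fraction absorbed: 1 − 10^(−0.809) = 0.8448.
Photons absorbed: 0.8448 × 0.008675 = 0.007329 mol.
Product formed: 0.0882 × 0.007329 = 6.464e-4 mol.
Rate: 6.464e-4 / 3910 s = 1.65e-7 mol s⁻¹.

1.65e-7 mol s⁻¹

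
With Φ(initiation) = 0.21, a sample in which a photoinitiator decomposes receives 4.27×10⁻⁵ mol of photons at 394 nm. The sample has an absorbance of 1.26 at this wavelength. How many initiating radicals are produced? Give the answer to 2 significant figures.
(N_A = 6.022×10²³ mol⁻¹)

Fraction absorbed: 1 − 10^(−1.26) = 0.9450.
Photons absorbed: 0.9450 × 4.27×10⁻⁵ = 4.035×10⁻⁵ mol.
Product: Φ × n_abs = 0.21 × 4.035×10⁻⁵ = 8.474×10⁻⁶ mol.
As a count: 8.474×10⁻⁶ × 6.022×10²³ = 5.1×10¹⁸.

5.1×10¹⁸ initiating radicals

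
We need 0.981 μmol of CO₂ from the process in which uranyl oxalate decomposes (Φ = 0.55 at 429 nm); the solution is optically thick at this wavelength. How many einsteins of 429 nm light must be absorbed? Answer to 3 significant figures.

Product: 0.981 μmol = 9.81×10⁻⁷ mol.
Photons that must be absorbed: 9.81×10⁻⁷ / 0.55 = 1.784×10⁻⁶ mol.

1.78×10⁻⁶ einstein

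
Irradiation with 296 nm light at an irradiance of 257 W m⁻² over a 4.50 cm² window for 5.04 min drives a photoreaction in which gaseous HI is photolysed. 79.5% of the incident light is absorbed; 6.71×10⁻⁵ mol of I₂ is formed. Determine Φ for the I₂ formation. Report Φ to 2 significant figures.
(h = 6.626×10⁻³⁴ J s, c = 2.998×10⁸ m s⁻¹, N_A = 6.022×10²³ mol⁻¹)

Photon energy at 296 nm: hc/λ = (6.626×10⁻³⁴)(2.998×10⁸)/(296×10⁻⁹) = 6.711×10⁻¹⁹ J.
Energy delivered: (257 W m⁻²)(4.50×10⁻⁴ m²)(302.4 s) = 34.97 J.
Photons incident: 34.97 / 6.711×10⁻¹⁹ = 5.211×10¹⁹, i.e. 5.211×10¹⁹/6.022×10²³ = 8.653×10⁻⁵ mol.
Photons absorbed: 0.795 × 8.653×10⁻⁵ = 6.879×10⁻⁵ mol.
Φ = 6.71×10⁻⁵ mol / 6.879×10⁻⁵ mol photons = 0.98.

Φ = 0.98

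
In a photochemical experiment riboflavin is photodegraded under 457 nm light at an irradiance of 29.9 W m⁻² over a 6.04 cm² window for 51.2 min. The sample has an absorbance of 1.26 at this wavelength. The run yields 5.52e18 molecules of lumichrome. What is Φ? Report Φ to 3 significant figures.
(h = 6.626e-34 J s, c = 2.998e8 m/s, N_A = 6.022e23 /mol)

Φ = 0.0458

Product: 5.52e18 / 6.022e23 = 9.166e-6 mol.
Photon energy at 457 nm: hc/λ = (6.626e-34)(2.998e8)/(457e-9) = 4.347e-19 J.
Energy delivered: (29.9 W m⁻²)(6.04e-4 m²)(3072 s) = 55.48 J.
Photons incident: 55.48 / 4.347e-19 = 1.276e20, i.e. 1.276e20/6.022e23 = 2.119e-4 mol.
Fraction absorbed: 1 − 10^(−1.26) = 0.9450.
Photons absorbed: 0.9450 × 2.119e-4 = 2.002e-4 mol.
Φ = 9.166e-6 mol / 2.002e-4 mol photons = 0.0458.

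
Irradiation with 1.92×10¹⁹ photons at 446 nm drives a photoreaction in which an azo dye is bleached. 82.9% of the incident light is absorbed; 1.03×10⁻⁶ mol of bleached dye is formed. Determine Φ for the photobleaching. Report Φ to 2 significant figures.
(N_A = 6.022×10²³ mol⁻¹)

Φ = 0.039

Moles of photons: 1.92×10¹⁹ / 6.022×10²³ = 3.188×10⁻⁵ mol.
Photons absorbed: 0.829 × 3.188×10⁻⁵ = 2.643×10⁻⁵ mol.
Φ = 1.03×10⁻⁶ mol / 2.643×10⁻⁵ mol photons = 0.039.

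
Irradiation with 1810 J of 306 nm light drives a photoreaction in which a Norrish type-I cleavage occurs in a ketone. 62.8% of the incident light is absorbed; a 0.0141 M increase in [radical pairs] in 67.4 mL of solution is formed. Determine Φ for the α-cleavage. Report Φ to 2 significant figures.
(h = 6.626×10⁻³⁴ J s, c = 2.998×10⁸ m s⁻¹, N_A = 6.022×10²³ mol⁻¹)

Φ = 0.33

Product: (0.0141 M)(0.0674 L) = 9.503×10⁻⁴ mol.
Photon energy at 306 nm: hc/λ = (6.626×10⁻³⁴)(2.998×10⁸)/(306×10⁻⁹) = 6.492×10⁻¹⁹ J.
Photons incident: 1810 / 6.492×10⁻¹⁹ = 2.788×10²¹, i.e. 2.788×10²¹/6.022×10²³ = 0.004630 mol.
Photons absorbed: 0.628 × 0.004630 = 0.002908 mol.
Φ = 9.503×10⁻⁴ mol / 0.002908 mol photons = 0.33.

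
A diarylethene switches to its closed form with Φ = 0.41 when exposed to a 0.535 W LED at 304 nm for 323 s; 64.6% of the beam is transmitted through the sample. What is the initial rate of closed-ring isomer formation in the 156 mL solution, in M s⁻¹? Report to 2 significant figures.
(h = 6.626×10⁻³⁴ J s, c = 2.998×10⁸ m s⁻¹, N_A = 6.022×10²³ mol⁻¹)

Photon energy at 304 nm: hc/λ = (6.626×10⁻³⁴)(2.998×10⁸)/(304×10⁻⁹) = 6.534×10⁻¹⁹ J.
Energy delivered: (0.535 W)(323 s) = 172.8 J.
Photons incident: 172.8 / 6.534×10⁻¹⁹ = 2.645×10²⁰, i.e. 2.645×10²⁰/6.022×10²³ = 4.392×10⁻⁴ mol.
Fraction absorbed: 1 − 64.6/100 = 0.3540.
Photons absorbed: 0.3540 × 4.392×10⁻⁴ = 1.555×10⁻⁴ mol.
Product formed: 0.41 × 1.555×10⁻⁴ = 6.376×10⁻⁵ mol.
Rate: 6.376×10⁻⁵ mol / (323 s × 0.156 L) = 1.3×10⁻⁶ M s⁻¹.

1.3×10⁻⁶ M s⁻¹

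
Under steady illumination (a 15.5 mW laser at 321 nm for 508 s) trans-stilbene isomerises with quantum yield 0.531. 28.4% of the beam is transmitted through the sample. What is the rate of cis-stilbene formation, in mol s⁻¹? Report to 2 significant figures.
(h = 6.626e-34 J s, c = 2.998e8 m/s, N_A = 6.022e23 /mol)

Photon energy at 321 nm: hc/λ = (6.626e-34)(2.998e8)/(321e-9) = 6.188e-19 J.
Energy delivered: (15.5 mW)(508 s) = 7.874 J.
Photons incident: 7.874 / 6.188e-19 = 1.272e19, i.e. 1.272e19/6.022e23 = 2.112e-5 mol.
Fraction absorbed: 1 − 28.4/100 = 0.7160.
Photons absorbed: 0.7160 × 2.112e-5 = 1.512e-5 mol.
Product formed: 0.531 × 1.512e-5 = 8.029e-6 mol.
Rate: 8.029e-6 / 508 s = 1.6e-8 mol s⁻¹.

1.6e-8 mol s⁻¹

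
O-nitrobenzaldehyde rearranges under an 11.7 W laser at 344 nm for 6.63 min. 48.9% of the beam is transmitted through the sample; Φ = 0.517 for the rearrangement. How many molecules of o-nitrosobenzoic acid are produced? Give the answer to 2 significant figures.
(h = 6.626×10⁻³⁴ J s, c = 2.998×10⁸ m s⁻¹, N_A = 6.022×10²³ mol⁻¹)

2.1×10²¹ molecules

Photon energy at 344 nm: hc/λ = (6.626×10⁻³⁴)(2.998×10⁸)/(344×10⁻⁹) = 5.775×10⁻¹⁹ J.
Energy delivered: (11.7 W)(397.8 s) = 4654 J.
Photons incident: 4654 / 5.775×10⁻¹⁹ = 8.059×10²¹, i.e. 8.059×10²¹/6.022×10²³ = 0.01338 mol.
Fraction absorbed: 1 − 48.9/100 = 0.5110.
Photons absorbed: 0.5110 × 0.01338 = 0.006837 mol.
Product: Φ × n_abs = 0.517 × 0.006837 = 0.003535 mol.
As a count: 0.003535 × 6.022×10²³ = 2.1×10²¹.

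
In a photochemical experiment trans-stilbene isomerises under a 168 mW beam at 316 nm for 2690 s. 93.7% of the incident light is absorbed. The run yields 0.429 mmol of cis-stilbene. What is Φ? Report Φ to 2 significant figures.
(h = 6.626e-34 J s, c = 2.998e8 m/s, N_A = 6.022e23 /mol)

Φ = 0.38

Product: 0.429 mmol = 4.29e-4 mol.
Photon energy at 316 nm: hc/λ = (6.626e-34)(2.998e8)/(316e-9) = 6.286e-19 J.
Energy delivered: (168 mW)(2690 s) = 451.9 J.
Photons incident: 451.9 / 6.286e-19 = 7.189e20, i.e. 7.189e20/6.022e23 = 0.001194 mol.
Photons absorbed: 0.937 × 0.001194 = 0.001119 mol.
Φ = 4.29e-4 mol / 0.001119 mol photons = 0.38.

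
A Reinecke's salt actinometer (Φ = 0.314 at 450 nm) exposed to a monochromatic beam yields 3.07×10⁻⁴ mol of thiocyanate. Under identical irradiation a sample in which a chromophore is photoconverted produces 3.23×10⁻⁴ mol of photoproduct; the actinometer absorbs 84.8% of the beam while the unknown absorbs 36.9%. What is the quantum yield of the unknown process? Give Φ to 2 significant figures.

Photons absorbed by the actinometer: 3.07×10⁻⁴ / 0.314 = 9.777×10⁻⁴ mol.
Incident flux: 9.777×10⁻⁴ / 0.848 = 0.001153 einstein.
Absorbed by unknown: 0.369 × 0.001153 = 4.255×10⁻⁴ mol.
Φ(unknown) = 3.23×10⁻⁴ / 4.255×10⁻⁴ = 0.76.

Φ = 0.76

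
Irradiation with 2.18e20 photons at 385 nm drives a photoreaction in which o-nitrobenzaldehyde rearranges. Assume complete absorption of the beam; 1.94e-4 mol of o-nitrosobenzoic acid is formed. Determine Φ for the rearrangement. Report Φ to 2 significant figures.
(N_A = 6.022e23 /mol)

Φ = 0.54

Moles of photons: 2.18e20 / 6.022e23 = 3.620e-4 mol.
Φ = 1.94e-4 mol / 3.620e-4 mol photons = 0.54.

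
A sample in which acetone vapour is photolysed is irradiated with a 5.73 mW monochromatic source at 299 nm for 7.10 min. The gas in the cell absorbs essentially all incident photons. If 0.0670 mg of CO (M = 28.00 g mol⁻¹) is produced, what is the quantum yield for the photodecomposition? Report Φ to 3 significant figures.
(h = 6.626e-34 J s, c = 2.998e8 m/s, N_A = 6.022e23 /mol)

Product: 0.0670 mg / 28.00 g mol⁻¹ = 2.393e-6 mol.
Photon energy at 299 nm: hc/λ = (6.626e-34)(2.998e8)/(299e-9) = 6.644e-19 J.
Energy delivered: (5.73 mW)(426 s) = 2.441 J.
Photons incident: 2.441 / 6.644e-19 = 3.674e18, i.e. 3.674e18/6.022e23 = 6.101e-6 mol.
Φ = 2.393e-6 mol / 6.101e-6 mol photons = 0.392.

Φ = 0.392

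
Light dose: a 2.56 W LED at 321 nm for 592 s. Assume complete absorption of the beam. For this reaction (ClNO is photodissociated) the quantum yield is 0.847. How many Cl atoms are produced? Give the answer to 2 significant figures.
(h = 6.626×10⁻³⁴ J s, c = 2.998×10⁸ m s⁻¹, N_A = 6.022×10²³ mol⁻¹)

2.1×10²¹ atoms

Photon energy at 321 nm: hc/λ = (6.626×10⁻³⁴)(2.998×10⁸)/(321×10⁻⁹) = 6.188×10⁻¹⁹ J.
Energy delivered: (2.56 W)(592 s) = 1516 J.
Photons incident: 1516 / 6.188×10⁻¹⁹ = 2.450×10²¹, i.e. 2.450×10²¹/6.022×10²³ = 0.004068 mol.
Product: Φ × n_abs = 0.847 × 0.004068 = 0.003446 mol.
As a count: 0.003446 × 6.022×10²³ = 2.1×10²¹.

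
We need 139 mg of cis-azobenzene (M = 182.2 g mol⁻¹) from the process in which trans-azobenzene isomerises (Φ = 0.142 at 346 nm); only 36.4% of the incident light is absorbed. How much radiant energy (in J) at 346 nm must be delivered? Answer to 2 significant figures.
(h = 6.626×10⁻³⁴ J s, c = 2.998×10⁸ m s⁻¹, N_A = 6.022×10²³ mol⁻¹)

Product: 139 mg / 182.2 g mol⁻¹ = 7.629×10⁻⁴ mol.
Photons that must be absorbed: 7.629×10⁻⁴ / 0.142 = 0.005373 mol.
Incident photons needed: 0.005373 / 0.364 = 0.01476 mol.
Photon energy: hc/λ = 5.741×10⁻¹⁹ J; per mole, 3.457×10⁵ J mol⁻¹.
Energy required: 0.01476 × 3.457×10⁵ = 5100 J.

5100 J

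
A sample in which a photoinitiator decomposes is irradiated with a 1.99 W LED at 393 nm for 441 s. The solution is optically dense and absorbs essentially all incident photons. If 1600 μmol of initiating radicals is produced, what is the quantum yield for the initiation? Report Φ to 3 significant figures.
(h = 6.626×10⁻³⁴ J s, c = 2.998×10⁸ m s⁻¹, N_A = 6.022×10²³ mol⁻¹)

Product: 1600 μmol = 0.00160 mol.
Photon energy at 393 nm: hc/λ = (6.626×10⁻³⁴)(2.998×10⁸)/(393×10⁻⁹) = 5.055×10⁻¹⁹ J.
Energy delivered: (1.99 W)(441 s) = 877.6 J.
Photons incident: 877.6 / 5.055×10⁻¹⁹ = 1.736×10²¹, i.e. 1.736×10²¹/6.022×10²³ = 0.002883 mol.
Φ = 0.00160 mol / 0.002883 mol photons = 0.555.

Φ = 0.555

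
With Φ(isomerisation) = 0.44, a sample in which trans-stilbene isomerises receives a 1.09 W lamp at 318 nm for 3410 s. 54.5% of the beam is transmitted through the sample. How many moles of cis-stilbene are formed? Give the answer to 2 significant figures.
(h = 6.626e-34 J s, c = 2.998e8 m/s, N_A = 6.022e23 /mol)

0.0020 mol

Photon energy at 318 nm: hc/λ = (6.626e-34)(2.998e8)/(318e-9) = 6.247e-19 J.
Energy delivered: (1.09 W)(3410 s) = 3717 J.
Photons incident: 3717 / 6.247e-19 = 5.950e21, i.e. 5.950e21/6.022e23 = 0.009880 mol.
Fraction absorbed: 1 − 54.5/100 = 0.4550.
Photons absorbed: 0.4550 × 0.009880 = 0.004495 mol.
Product: Φ × n_abs = 0.44 × 0.004495 = 0.001978 mol.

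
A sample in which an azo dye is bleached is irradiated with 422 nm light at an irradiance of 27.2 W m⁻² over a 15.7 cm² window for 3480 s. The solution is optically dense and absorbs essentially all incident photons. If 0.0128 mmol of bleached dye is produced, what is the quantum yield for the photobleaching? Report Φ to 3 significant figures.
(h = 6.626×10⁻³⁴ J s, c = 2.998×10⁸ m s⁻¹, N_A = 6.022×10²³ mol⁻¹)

Product: 0.0128 mmol = 1.28×10⁻⁵ mol.
Photon energy at 422 nm: hc/λ = (6.626×10⁻³⁴)(2.998×10⁸)/(422×10⁻⁹) = 4.707×10⁻¹⁹ J.
Energy delivered: (27.2 W m⁻²)(15.7×10⁻⁴ m²)(3480 s) = 148.6 J.
Photons incident: 148.6 / 4.707×10⁻¹⁹ = 3.157×10²⁰, i.e. 3.157×10²⁰/6.022×10²³ = 5.242×10⁻⁴ mol.
Φ = 1.28×10⁻⁵ mol / 5.242×10⁻⁴ mol photons = 0.0244.

Φ = 0.0244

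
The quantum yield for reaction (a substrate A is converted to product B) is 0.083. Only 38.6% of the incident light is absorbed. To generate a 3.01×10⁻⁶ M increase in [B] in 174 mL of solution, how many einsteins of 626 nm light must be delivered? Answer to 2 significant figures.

1.6×10⁻⁵ einstein

Product: (3.01×10⁻⁶ M)(0.174 L) = 5.237×10⁻⁷ mol.
Photons that must be absorbed: 5.237×10⁻⁷ / 0.083 = 6.310×10⁻⁶ mol.
Incident photons needed: 6.310×10⁻⁶ / 0.386 = 1.635×10⁻⁵ mol.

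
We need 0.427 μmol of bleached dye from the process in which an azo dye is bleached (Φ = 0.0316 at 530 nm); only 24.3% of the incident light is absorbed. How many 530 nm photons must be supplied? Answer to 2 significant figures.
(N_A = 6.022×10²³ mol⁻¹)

Product: 0.427 μmol = 4.27×10⁻⁷ mol.
Photons that must be absorbed: 4.27×10⁻⁷ / 0.0316 = 1.351×10⁻⁵ mol.
Incident photons needed: 1.351×10⁻⁵ / 0.243 = 5.560×10⁻⁵ mol.
Photon count: 5.560×10⁻⁵ × 6.022×10²³ = 3.3×10¹⁹.

3.3×10¹⁹ photons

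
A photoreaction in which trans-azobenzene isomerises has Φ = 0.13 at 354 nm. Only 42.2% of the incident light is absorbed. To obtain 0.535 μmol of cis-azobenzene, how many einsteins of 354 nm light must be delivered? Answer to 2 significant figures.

9.8e-6 einstein

Product: 0.535 μmol = 5.35e-7 mol.
Photons that must be absorbed: 5.35e-7 / 0.13 = 4.115e-6 mol.
Incident photons needed: 4.115e-6 / 0.422 = 9.751e-6 mol.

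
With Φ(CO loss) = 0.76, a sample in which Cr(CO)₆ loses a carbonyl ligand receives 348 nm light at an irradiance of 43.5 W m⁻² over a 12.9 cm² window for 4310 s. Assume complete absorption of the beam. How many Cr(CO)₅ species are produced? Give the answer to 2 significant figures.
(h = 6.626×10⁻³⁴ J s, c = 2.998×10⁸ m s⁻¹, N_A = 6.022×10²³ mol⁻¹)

3.2×10²⁰ species

Photon energy at 348 nm: hc/λ = (6.626×10⁻³⁴)(2.998×10⁸)/(348×10⁻⁹) = 5.708×10⁻¹⁹ J.
Energy delivered: (43.5 W m⁻²)(12.9×10⁻⁴ m²)(4310 s) = 241.9 J.
Photons incident: 241.9 / 5.708×10⁻¹⁹ = 4.238×10²⁰, i.e. 4.238×10²⁰/6.022×10²³ = 7.038×10⁻⁴ mol.
Product: Φ × n_abs = 0.76 × 7.038×10⁻⁴ = 5.349×10⁻⁴ mol.
As a count: 5.349×10⁻⁴ × 6.022×10²³ = 3.2×10²⁰.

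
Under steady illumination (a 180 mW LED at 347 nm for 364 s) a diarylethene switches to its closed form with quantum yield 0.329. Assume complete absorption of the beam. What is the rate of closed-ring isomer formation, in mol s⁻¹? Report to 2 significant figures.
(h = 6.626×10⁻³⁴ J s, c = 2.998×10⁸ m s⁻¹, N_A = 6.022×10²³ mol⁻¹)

Photon energy at 347 nm: hc/λ = (6.626×10⁻³⁴)(2.998×10⁸)/(347×10⁻⁹) = 5.725×10⁻¹⁹ J.
Energy delivered: (180 mW)(364 s) = 65.52 J.
Photons incident: 65.52 / 5.725×10⁻¹⁹ = 1.144×10²⁰, i.e. 1.144×10²⁰/6.022×10²³ = 1.900×10⁻⁴ mol.
Product formed: 0.329 × 1.900×10⁻⁴ = 6.251×10⁻⁵ mol.
Rate: 6.251×10⁻⁵ / 364 s = 1.7×10⁻⁷ mol s⁻¹.

1.7×10⁻⁷ mol s⁻¹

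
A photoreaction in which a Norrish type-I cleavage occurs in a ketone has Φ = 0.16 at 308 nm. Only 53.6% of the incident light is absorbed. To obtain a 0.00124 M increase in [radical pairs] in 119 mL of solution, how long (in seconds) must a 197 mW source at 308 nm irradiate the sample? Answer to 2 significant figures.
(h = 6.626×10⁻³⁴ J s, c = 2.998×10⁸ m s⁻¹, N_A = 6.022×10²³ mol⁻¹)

Product: (0.00124 M)(0.119 L) = 1.476×10⁻⁴ mol.
Photons that must be absorbed: 1.476×10⁻⁴ / 0.16 = 9.225×10⁻⁴ mol.
Incident photons needed: 9.225×10⁻⁴ / 0.536 = 0.001721 mol.
Photon energy: hc/λ = 6.450×10⁻¹⁹ J; per mole, 3.884×10⁵ J mol⁻¹.
Energy required: 0.001721 × 3.884×10⁵ = 668.4 J.
Time: 668.4 J / 0.197 W = 3400 s.

t ≈ 3400 s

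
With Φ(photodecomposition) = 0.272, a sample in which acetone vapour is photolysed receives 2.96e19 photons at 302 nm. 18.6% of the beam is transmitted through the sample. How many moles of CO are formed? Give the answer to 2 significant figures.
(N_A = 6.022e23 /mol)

1.1e-5 mol

Moles of photons: 2.96e19 / 6.022e23 = 4.915e-5 mol.
Fraction absorbed: 1 − 18.6/100 = 0.8140.
Photons absorbed: 0.8140 × 4.915e-5 = 4.001e-5 mol.
Product: Φ × n_abs = 0.272 × 4.001e-5 = 1.088e-5 mol.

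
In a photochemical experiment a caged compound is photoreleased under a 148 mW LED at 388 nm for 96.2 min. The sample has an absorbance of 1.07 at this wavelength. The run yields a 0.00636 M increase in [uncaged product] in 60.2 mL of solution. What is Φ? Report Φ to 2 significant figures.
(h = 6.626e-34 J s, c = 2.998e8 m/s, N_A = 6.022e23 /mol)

Φ = 0.15

Product: (0.00636 M)(0.0602 L) = 3.829e-4 mol.
Photon energy at 388 nm: hc/λ = (6.626e-34)(2.998e8)/(388e-9) = 5.120e-19 J.
Energy delivered: (148 mW)(5772 s) = 854.3 J.
Photons incident: 854.3 / 5.120e-19 = 1.669e21, i.e. 1.669e21/6.022e23 = 0.002772 mol.
Fraction absorbed: 1 − 10^(−1.07) = 0.9149.
Photons absorbed: 0.9149 × 0.002772 = 0.002536 mol.
Φ = 3.829e-4 mol / 0.002536 mol photons = 0.15.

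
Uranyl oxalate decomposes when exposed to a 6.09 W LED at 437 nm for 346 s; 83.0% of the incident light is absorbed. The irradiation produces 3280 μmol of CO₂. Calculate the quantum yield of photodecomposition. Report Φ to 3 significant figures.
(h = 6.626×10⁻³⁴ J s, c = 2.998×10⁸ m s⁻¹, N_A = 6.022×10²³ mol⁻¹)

Φ = 0.513

Product: 3280 μmol = 0.00328 mol.
Photon energy at 437 nm: hc/λ = (6.626×10⁻³⁴)(2.998×10⁸)/(437×10⁻⁹) = 4.546×10⁻¹⁹ J.
Energy delivered: (6.09 W)(346 s) = 2107 J.
Photons incident: 2107 / 4.546×10⁻¹⁹ = 4.635×10²¹, i.e. 4.635×10²¹/6.022×10²³ = 0.007697 mol.
Photons absorbed: 0.830 × 0.007697 = 0.006389 mol.
Φ = 0.00328 mol / 0.006389 mol photons = 0.513.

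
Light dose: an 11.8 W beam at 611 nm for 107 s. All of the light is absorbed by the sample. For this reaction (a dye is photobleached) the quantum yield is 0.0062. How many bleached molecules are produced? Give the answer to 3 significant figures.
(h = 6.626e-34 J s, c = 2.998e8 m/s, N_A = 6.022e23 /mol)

Photon energy at 611 nm: hc/λ = (6.626e-34)(2.998e8)/(611e-9) = 3.251e-19 J.
Energy delivered: (11.8 W)(107 s) = 1263 J.
Photons incident: 1263 / 3.251e-19 = 3.885e21, i.e. 3.885e21/6.022e23 = 0.006451 mol.
Product: Φ × n_abs = 0.0062 × 0.006451 = 4.000e-5 mol.
As a count: 4.000e-5 × 6.022e23 = 2.41e19.

2.41e19 bleached molecules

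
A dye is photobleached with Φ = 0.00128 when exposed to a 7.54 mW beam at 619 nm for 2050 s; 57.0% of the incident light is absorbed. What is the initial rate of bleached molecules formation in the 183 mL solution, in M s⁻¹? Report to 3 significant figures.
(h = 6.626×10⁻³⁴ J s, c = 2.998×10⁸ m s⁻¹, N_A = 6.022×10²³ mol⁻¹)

Photon energy at 619 nm: hc/λ = (6.626×10⁻³⁴)(2.998×10⁸)/(619×10⁻⁹) = 3.209×10⁻¹⁹ J.
Energy delivered: (7.54 mW)(2050 s) = 15.46 J.
Photons incident: 15.46 / 3.209×10⁻¹⁹ = 4.818×10¹⁹, i.e. 4.818×10¹⁹/6.022×10²³ = 8.001×10⁻⁵ mol.
Photons absorbed: 0.570 × 8.001×10⁻⁵ = 4.561×10⁻⁵ mol.
Product formed: 0.00128 × 4.561×10⁻⁵ = 5.838×10⁻⁸ mol.
Rate: 5.838×10⁻⁸ mol / (2050 s × 0.183 L) = 1.56×10⁻¹⁰ M s⁻¹.

1.56×10⁻¹⁰ M s⁻¹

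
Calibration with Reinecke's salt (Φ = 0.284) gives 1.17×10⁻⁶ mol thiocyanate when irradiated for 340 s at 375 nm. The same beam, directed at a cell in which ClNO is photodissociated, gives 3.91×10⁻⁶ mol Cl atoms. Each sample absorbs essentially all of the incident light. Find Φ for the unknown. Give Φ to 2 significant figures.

Φ = 0.95

Photons absorbed by the actinometer: 1.17×10⁻⁶ / 0.284 = 4.120×10⁻⁶ mol.
Φ(unknown) = 3.91×10⁻⁶ / 4.120×10⁻⁶ = 0.95.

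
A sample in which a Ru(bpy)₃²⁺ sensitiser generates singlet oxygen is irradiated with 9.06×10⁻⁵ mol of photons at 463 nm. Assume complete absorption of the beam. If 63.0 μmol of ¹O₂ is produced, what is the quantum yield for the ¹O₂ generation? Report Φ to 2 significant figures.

Φ = 0.70

Product: 63.0 μmol = 6.30×10⁻⁵ mol.
Φ = 6.30×10⁻⁵ mol / 9.06×10⁻⁵ mol photons = 0.70.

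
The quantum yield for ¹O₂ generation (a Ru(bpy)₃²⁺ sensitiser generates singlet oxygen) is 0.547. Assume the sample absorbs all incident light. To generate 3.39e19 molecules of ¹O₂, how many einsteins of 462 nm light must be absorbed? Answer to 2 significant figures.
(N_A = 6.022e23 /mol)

Product: 3.39e19 / 6.022e23 = 5.629e-5 mol.
Photons that must be absorbed: 5.629e-5 / 0.547 = 1.029e-4 mol.

1.0e-4 einstein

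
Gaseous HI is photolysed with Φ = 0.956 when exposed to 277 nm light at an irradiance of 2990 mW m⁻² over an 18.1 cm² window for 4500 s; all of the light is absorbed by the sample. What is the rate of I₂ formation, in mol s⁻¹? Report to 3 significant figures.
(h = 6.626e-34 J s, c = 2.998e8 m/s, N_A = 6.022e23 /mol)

Photon energy at 277 nm: hc/λ = (6.626e-34)(2.998e8)/(277e-9) = 7.171e-19 J.
Energy delivered: (2990 mW m⁻²)(18.1e-4 m²)(4500 s) = 24.35 J.
Photons incident: 24.35 / 7.171e-19 = 3.396e19, i.e. 3.396e19/6.022e23 = 5.639e-5 mol.
Product formed: 0.956 × 5.639e-5 = 5.391e-5 mol.
Rate: 5.391e-5 / 4500 s = 1.20e-8 mol s⁻¹.

1.20e-8 mol s⁻¹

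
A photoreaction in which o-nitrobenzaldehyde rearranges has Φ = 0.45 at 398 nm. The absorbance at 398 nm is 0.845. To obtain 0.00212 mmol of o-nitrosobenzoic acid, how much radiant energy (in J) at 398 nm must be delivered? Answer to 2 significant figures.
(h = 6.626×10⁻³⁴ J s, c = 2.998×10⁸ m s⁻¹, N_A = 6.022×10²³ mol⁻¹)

1.7 J

Product: 0.00212 mmol = 2.12×10⁻⁶ mol.
Photons that must be absorbed: 2.12×10⁻⁶ / 0.45 = 4.711×10⁻⁶ mol.
Fraction absorbed: 1 − 10^(−0.845) = 0.8571.
Incident photons needed: 4.711×10⁻⁶ / 0.8571 = 5.496×10⁻⁶ mol.
Photon energy: hc/λ = 4.991×10⁻¹⁹ J; per mole, 3.006×10⁵ J mol⁻¹.
Energy required: 5.496×10⁻⁶ × 3.006×10⁵ = 1.7 J.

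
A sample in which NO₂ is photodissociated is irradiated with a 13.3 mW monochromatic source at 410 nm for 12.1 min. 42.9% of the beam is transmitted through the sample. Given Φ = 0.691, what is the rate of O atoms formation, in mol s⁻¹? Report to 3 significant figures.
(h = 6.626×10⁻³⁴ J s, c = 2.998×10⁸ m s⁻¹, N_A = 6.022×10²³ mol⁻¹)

1.80×10⁻⁸ mol s⁻¹

Photon energy at 410 nm: hc/λ = (6.626×10⁻³⁴)(2.998×10⁸)/(410×10⁻⁹) = 4.845×10⁻¹⁹ J.
Energy delivered: (13.3 mW)(726 s) = 9.656 J.
Photons incident: 9.656 / 4.845×10⁻¹⁹ = 1.993×10¹⁹, i.e. 1.993×10¹⁹/6.022×10²³ = 3.310×10⁻⁵ mol.
Fraction absorbed: 1 − 42.9/100 = 0.5710.
Photons absorbed: 0.5710 × 3.310×10⁻⁵ = 1.890×10⁻⁵ mol.
Product formed: 0.691 × 1.890×10⁻⁵ = 1.306×10⁻⁵ mol.
Rate: 1.306×10⁻⁵ / 726 s = 1.80×10⁻⁸ mol s⁻¹.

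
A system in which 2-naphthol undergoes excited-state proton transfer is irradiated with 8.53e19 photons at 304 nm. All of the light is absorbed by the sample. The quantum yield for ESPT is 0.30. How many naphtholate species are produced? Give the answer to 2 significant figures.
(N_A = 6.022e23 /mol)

2.6e19 species

Moles of photons: 8.53e19 / 6.022e23 = 1.416e-4 mol.
Product: Φ × n_abs = 0.30 × 1.416e-4 = 4.248e-5 mol.
As a count: 4.248e-5 × 6.022e23 = 2.6e19.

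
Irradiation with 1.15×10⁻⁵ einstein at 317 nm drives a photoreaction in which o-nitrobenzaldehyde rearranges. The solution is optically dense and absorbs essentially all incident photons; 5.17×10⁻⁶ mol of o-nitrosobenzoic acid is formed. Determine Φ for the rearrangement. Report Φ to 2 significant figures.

Φ = 0.45

Φ = 5.17×10⁻⁶ mol / 1.15×10⁻⁵ mol photons = 0.45.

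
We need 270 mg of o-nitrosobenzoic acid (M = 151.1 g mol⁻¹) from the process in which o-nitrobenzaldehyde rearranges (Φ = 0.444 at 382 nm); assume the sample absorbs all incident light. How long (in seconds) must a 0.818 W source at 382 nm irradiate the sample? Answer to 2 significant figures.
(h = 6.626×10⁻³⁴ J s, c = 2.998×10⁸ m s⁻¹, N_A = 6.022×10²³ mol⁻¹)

Product: 270 mg / 151.1 g mol⁻¹ = 0.001787 mol.
Photons that must be absorbed: 0.001787 / 0.444 = 0.004025 mol.
Photon energy: hc/λ = 5.200×10⁻¹⁹ J; per mole, 3.131×10⁵ J mol⁻¹.
Energy required: 0.004025 × 3.131×10⁵ = 1260 J.
Time: 1260 J / 0.818 W = 1500 s.

t ≈ 1500 s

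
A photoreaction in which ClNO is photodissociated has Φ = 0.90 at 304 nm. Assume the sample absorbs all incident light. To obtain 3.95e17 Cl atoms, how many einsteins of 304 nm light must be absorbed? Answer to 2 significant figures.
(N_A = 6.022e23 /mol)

Product: 3.95e17 / 6.022e23 = 6.559e-7 mol.
Photons that must be absorbed: 6.559e-7 / 0.90 = 7.288e-7 mol.

7.3e-7 einstein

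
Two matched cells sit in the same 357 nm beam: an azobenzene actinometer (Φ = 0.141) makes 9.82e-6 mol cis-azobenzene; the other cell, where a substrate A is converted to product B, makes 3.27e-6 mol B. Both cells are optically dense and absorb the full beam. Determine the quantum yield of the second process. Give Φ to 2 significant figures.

Φ = 0.047

Photons absorbed by the actinometer: 9.82e-6 / 0.141 = 6.965e-5 mol.
Φ(unknown) = 3.27e-6 / 6.965e-5 = 0.047.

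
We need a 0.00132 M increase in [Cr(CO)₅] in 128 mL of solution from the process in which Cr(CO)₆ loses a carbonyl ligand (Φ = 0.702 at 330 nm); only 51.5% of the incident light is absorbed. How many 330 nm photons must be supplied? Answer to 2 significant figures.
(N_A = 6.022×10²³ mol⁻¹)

2.8×10²⁰ photons

Product: (0.00132 M)(0.128 L) = 1.690×10⁻⁴ mol.
Photons that must be absorbed: 1.690×10⁻⁴ / 0.702 = 2.407×10⁻⁴ mol.
Incident photons needed: 2.407×10⁻⁴ / 0.515 = 4.674×10⁻⁴ mol.
Photon count: 4.674×10⁻⁴ × 6.022×10²³ = 2.8×10²⁰.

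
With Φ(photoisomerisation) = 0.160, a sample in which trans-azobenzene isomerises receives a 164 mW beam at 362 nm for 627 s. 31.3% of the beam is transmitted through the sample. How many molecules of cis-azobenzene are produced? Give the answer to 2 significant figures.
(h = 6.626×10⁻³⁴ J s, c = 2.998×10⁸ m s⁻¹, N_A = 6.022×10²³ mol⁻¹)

Photon energy at 362 nm: hc/λ = (6.626×10⁻³⁴)(2.998×10⁸)/(362×10⁻⁹) = 5.487×10⁻¹⁹ J.
Energy delivered: (164 mW)(627 s) = 102.8 J.
Photons incident: 102.8 / 5.487×10⁻¹⁹ = 1.874×10²⁰, i.e. 1.874×10²⁰/6.022×10²³ = 3.112×10⁻⁴ mol.
Fraction absorbed: 1 − 31.3/100 = 0.6870.
Photons absorbed: 0.6870 × 3.112×10⁻⁴ = 2.138×10⁻⁴ mol.
Product: Φ × n_abs = 0.160 × 2.138×10⁻⁴ = 3.421×10⁻⁵ mol.
As a count: 3.421×10⁻⁵ × 6.022×10²³ = 2.1×10¹⁹.

2.1×10¹⁹ molecules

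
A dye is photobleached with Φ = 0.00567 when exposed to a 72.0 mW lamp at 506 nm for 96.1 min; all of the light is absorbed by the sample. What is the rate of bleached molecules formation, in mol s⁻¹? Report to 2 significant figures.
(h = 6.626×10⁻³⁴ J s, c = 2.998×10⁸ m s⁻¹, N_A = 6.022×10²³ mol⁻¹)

Photon energy at 506 nm: hc/λ = (6.626×10⁻³⁴)(2.998×10⁸)/(506×10⁻⁹) = 3.926×10⁻¹⁹ J.
Energy delivered: (72.0 mW)(5766 s) = 415.2 J.
Photons incident: 415.2 / 3.926×10⁻¹⁹ = 1.058×10²¹, i.e. 1.058×10²¹/6.022×10²³ = 0.001757 mol.
Product formed: 0.00567 × 0.001757 = 9.962×10⁻⁶ mol.
Rate: 9.962×10⁻⁶ / 5766 s = 1.7×10⁻⁹ mol s⁻¹.

1.7×10⁻⁹ mol s⁻¹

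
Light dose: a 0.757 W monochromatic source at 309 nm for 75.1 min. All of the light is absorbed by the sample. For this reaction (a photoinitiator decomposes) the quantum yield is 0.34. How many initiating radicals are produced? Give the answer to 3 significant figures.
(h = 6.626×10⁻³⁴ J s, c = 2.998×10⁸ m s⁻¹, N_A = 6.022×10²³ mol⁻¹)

Photon energy at 309 nm: hc/λ = (6.626×10⁻³⁴)(2.998×10⁸)/(309×10⁻⁹) = 6.429×10⁻¹⁹ J.
Energy delivered: (0.757 W)(4506 s) = 3411 J.
Photons incident: 3411 / 6.429×10⁻¹⁹ = 5.306×10²¹, i.e. 5.306×10²¹/6.022×10²³ = 0.008811 mol.
Product: Φ × n_abs = 0.34 × 0.008811 = 0.002996 mol.
As a count: 0.002996 × 6.022×10²³ = 1.80×10²¹.

1.80×10²¹ initiating radicals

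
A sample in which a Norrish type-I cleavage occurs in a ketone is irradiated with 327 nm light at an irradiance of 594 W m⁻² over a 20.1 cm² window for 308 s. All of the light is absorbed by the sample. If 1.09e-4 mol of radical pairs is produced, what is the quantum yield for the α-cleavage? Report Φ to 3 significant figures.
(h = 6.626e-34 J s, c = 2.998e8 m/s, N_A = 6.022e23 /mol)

Φ = 0.108

Photon energy at 327 nm: hc/λ = (6.626e-34)(2.998e8)/(327e-9) = 6.075e-19 J.
Energy delivered: (594 W m⁻²)(20.1e-4 m²)(308 s) = 367.7 J.
Photons incident: 367.7 / 6.075e-19 = 6.053e20, i.e. 6.053e20/6.022e23 = 0.001005 mol.
Φ = 1.09e-4 mol / 0.001005 mol photons = 0.108.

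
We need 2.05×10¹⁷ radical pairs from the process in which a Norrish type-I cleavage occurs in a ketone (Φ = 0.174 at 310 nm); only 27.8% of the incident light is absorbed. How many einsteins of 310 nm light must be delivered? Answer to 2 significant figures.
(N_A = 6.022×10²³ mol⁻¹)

7.0×10⁻⁶ einstein

Product: 2.05×10¹⁷ / 6.022×10²³ = 3.404×10⁻⁷ mol.
Photons that must be absorbed: 3.404×10⁻⁷ / 0.174 = 1.956×10⁻⁶ mol.
Incident photons needed: 1.956×10⁻⁶ / 0.278 = 7.036×10⁻⁶ mol.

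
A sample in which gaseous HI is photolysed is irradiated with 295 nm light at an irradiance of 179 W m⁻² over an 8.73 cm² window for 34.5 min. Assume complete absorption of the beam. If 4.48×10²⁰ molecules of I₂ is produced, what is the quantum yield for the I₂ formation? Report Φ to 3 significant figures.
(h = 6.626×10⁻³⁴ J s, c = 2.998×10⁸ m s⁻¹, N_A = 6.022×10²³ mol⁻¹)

Product: 4.48×10²⁰ / 6.022×10²³ = 7.439×10⁻⁴ mol.
Photon energy at 295 nm: hc/λ = (6.626×10⁻³⁴)(2.998×10⁸)/(295×10⁻⁹) = 6.734×10⁻¹⁹ J.
Energy delivered: (179 W m⁻²)(8.73×10⁻⁴ m²)(2070 s) = 323.5 J.
Photons incident: 323.5 / 6.734×10⁻¹⁹ = 4.804×10²⁰, i.e. 4.804×10²⁰/6.022×10²³ = 7.977×10⁻⁴ mol.
Φ = 7.439×10⁻⁴ mol / 7.977×10⁻⁴ mol photons = 0.933.

Φ = 0.933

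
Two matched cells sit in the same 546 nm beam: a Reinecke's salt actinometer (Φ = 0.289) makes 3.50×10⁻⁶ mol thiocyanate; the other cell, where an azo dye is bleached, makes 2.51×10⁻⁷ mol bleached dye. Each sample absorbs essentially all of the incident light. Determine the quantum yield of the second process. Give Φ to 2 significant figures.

Photons absorbed by the actinometer: 3.50×10⁻⁶ / 0.289 = 1.211×10⁻⁵ mol.
Φ(unknown) = 2.51×10⁻⁷ / 1.211×10⁻⁵ = 0.021.

Φ = 0.021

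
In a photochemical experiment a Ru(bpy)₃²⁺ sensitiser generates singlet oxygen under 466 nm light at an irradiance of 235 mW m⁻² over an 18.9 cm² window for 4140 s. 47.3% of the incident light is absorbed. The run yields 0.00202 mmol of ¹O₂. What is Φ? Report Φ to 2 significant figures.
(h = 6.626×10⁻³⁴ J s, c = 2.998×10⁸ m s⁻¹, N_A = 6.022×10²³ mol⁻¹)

Φ = 0.60

Product: 0.00202 mmol = 2.02×10⁻⁶ mol.
Photon energy at 466 nm: hc/λ = (6.626×10⁻³⁴)(2.998×10⁸)/(466×10⁻⁹) = 4.263×10⁻¹⁹ J.
Energy delivered: (235 mW m⁻²)(18.9×10⁻⁴ m²)(4140 s) = 1.839 J.
Photons incident: 1.839 / 4.263×10⁻¹⁹ = 4.314×10¹⁸, i.e. 4.314×10¹⁸/6.022×10²³ = 7.164×10⁻⁶ mol.
Photons absorbed: 0.473 × 7.164×10⁻⁶ = 3.389×10⁻⁶ mol.
Φ = 2.02×10⁻⁶ mol / 3.389×10⁻⁶ mol photons = 0.60.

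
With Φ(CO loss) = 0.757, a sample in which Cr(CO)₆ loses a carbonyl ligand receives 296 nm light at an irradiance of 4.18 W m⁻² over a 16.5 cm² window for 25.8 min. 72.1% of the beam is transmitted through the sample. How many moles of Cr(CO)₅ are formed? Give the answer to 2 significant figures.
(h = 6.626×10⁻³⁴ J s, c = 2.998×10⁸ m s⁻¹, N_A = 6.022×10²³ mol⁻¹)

5.6×10⁻⁶ mol

Photon energy at 296 nm: hc/λ = (6.626×10⁻³⁴)(2.998×10⁸)/(296×10⁻⁹) = 6.711×10⁻¹⁹ J.
Energy delivered: (4.18 W m⁻²)(16.5×10⁻⁴ m²)(1548 s) = 10.68 J.
Photons incident: 10.68 / 6.711×10⁻¹⁹ = 1.591×10¹⁹, i.e. 1.591×10¹⁹/6.022×10²³ = 2.642×10⁻⁵ mol.
Fraction absorbed: 1 − 72.1/100 = 0.2790.
Photons absorbed: 0.2790 × 2.642×10⁻⁵ = 7.371×10⁻⁶ mol.
Product: Φ × n_abs = 0.757 × 7.371×10⁻⁶ = 5.580×10⁻⁶ mol.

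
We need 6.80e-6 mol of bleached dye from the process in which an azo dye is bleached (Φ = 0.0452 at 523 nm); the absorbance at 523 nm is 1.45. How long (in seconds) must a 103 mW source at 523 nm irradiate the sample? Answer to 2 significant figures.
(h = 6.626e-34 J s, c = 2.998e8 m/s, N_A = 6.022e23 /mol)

Photons that must be absorbed: 6.80e-6 / 0.0452 = 1.504e-4 mol.
Fraction absorbed: 1 − 10^(−1.45) = 0.9645.
Incident photons needed: 1.504e-4 / 0.9645 = 1.559e-4 mol.
Photon energy: hc/λ = 3.798e-19 J; per mole, 2.287e5 J mol⁻¹.
Energy required: 1.559e-4 × 2.287e5 = 35.65 J.
Time: 35.65 J / 0.103 W = 350 s.

t ≈ 350 s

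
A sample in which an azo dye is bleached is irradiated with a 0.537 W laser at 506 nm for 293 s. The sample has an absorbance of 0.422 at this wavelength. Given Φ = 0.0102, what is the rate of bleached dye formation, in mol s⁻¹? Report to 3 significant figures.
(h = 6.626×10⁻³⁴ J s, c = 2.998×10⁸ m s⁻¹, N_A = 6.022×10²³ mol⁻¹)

Photon energy at 506 nm: hc/λ = (6.626×10⁻³⁴)(2.998×10⁸)/(506×10⁻⁹) = 3.926×10⁻¹⁹ J.
Energy delivered: (0.537 W)(293 s) = 157.3 J.
Photons incident: 157.3 / 3.926×10⁻¹⁹ = 4.007×10²⁰, i.e. 4.007×10²⁰/6.022×10²³ = 6.654×10⁻⁴ mol.
Fraction absorbed: 1 − 10^(−0.422) = 0.6216.
Photons absorbed: 0.6216 × 6.654×10⁻⁴ = 4.136×10⁻⁴ mol.
Product formed: 0.0102 × 4.136×10⁻⁴ = 4.219×10⁻⁶ mol.
Rate: 4.219×10⁻⁶ / 293 s = 1.44×10⁻⁸ mol s⁻¹.

1.44×10⁻⁸ mol s⁻¹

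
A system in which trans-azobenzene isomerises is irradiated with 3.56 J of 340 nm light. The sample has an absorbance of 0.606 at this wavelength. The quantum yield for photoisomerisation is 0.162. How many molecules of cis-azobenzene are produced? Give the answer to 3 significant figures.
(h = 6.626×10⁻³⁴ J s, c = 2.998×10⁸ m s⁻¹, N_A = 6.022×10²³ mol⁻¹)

7.43×10¹⁷ molecules

Photon energy at 340 nm: hc/λ = (6.626×10⁻³⁴)(2.998×10⁸)/(340×10⁻⁹) = 5.843×10⁻¹⁹ J.
Photons incident: 3.56 / 5.843×10⁻¹⁹ = 6.093×10¹⁸, i.e. 6.093×10¹⁸/6.022×10²³ = 1.012×10⁻⁵ mol.
Fraction absorbed: 1 − 10^(−0.606) = 0.7523.
Photons absorbed: 0.7523 × 1.012×10⁻⁵ = 7.613×10⁻⁶ mol.
Product: Φ × n_abs = 0.162 × 7.613×10⁻⁶ = 1.233×10⁻⁶ mol.
As a count: 1.233×10⁻⁶ × 6.022×10²³ = 7.43×10¹⁷.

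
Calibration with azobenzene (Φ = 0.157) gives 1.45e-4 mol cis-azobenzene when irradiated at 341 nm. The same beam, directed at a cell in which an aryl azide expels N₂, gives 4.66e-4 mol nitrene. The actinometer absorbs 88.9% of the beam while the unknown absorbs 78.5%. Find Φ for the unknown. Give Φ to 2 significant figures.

Photons absorbed by the actinometer: 1.45e-4 / 0.157 = 9.236e-4 mol.
Incident flux: 9.236e-4 / 0.889 = 0.001039 einstein.
Absorbed by unknown: 0.785 × 0.001039 = 8.156e-4 mol.
Φ(unknown) = 4.66e-4 / 8.156e-4 = 0.57.

Φ = 0.57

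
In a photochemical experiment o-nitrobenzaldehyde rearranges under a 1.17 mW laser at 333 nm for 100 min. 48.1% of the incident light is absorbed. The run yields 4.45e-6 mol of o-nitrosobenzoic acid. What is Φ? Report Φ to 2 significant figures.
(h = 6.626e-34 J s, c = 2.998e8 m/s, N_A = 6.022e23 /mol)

Φ = 0.47

Photon energy at 333 nm: hc/λ = (6.626e-34)(2.998e8)/(333e-9) = 5.965e-19 J.
Energy delivered: (1.17 mW)(6000 s) = 7.020 J.
Photons incident: 7.020 / 5.965e-19 = 1.177e19, i.e. 1.177e19/6.022e23 = 1.955e-5 mol.
Photons absorbed: 0.481 × 1.955e-5 = 9.404e-6 mol.
Φ = 4.45e-6 mol / 9.404e-6 mol photons = 0.47.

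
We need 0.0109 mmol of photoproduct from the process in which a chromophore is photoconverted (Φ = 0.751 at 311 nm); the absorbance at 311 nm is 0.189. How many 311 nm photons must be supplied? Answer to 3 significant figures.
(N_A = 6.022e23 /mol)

2.48e19 photons

Product: 0.0109 mmol = 1.09e-5 mol.
Photons that must be absorbed: 1.09e-5 / 0.751 = 1.451e-5 mol.
Fraction absorbed: 1 − 10^(−0.189) = 0.3529.
Incident photons needed: 1.451e-5 / 0.3529 = 4.112e-5 mol.
Photon count: 4.112e-5 × 6.022e23 = 2.48e19.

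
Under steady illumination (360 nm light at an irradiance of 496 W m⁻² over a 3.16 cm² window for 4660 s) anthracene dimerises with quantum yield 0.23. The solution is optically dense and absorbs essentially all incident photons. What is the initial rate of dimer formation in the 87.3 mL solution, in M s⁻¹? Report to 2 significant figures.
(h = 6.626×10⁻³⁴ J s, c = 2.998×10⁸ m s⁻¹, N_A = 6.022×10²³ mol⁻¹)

1.2×10⁻⁶ M s⁻¹

Photon energy at 360 nm: hc/λ = (6.626×10⁻³⁴)(2.998×10⁸)/(360×10⁻⁹) = 5.518×10⁻¹⁹ J.
Energy delivered: (496 W m⁻²)(3.16×10⁻⁴ m²)(4660 s) = 730.4 J.
Photons incident: 730.4 / 5.518×10⁻¹⁹ = 1.324×10²¹, i.e. 1.324×10²¹/6.022×10²³ = 0.002199 mol.
Product formed: 0.23 × 0.002199 = 5.058×10⁻⁴ mol.
Rate: 5.058×10⁻⁴ mol / (4660 s × 0.0873 L) = 1.2×10⁻⁶ M s⁻¹.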